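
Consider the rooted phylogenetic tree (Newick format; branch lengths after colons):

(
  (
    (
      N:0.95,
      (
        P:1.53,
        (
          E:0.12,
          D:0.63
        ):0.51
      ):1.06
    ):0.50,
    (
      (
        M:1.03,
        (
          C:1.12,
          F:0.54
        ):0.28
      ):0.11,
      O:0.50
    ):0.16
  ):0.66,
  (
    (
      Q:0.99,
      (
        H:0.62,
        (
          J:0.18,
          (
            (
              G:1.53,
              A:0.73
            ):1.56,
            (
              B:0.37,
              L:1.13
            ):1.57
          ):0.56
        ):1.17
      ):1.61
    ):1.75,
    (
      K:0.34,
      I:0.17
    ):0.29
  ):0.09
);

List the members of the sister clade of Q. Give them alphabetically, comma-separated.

Q attaches to the tree at the node subtending (Q,(H,(J,((G,A),(B,L))))).
The other lineage descending from that same node — the sister group — is (H,(J,((G,A),(B,L)))); its 6 tips in alphabetical order are the answer.

A, B, G, H, J, L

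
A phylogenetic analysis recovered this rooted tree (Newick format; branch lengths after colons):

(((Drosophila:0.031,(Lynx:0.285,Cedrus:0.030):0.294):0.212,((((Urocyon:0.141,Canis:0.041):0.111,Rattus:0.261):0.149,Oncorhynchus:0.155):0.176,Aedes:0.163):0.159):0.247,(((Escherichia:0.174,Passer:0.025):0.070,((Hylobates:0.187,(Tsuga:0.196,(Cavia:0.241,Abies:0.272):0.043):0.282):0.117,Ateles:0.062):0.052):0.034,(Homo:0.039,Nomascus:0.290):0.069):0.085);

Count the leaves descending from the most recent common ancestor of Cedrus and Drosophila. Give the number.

3

The MRCA of Cedrus and Drosophila is the node subtending (Drosophila,(Lynx,Cedrus)).
That clade contains 3 terminal taxa: Cedrus, Drosophila, Lynx.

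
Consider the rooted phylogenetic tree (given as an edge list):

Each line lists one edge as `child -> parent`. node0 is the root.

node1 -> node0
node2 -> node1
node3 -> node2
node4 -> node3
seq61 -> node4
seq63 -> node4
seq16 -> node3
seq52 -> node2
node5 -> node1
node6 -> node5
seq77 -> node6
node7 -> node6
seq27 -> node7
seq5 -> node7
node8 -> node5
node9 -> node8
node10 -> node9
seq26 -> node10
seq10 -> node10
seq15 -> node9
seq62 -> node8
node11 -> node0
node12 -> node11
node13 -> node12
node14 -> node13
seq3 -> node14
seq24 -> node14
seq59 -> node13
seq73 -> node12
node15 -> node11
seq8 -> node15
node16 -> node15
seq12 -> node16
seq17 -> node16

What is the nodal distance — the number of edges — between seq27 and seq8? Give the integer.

8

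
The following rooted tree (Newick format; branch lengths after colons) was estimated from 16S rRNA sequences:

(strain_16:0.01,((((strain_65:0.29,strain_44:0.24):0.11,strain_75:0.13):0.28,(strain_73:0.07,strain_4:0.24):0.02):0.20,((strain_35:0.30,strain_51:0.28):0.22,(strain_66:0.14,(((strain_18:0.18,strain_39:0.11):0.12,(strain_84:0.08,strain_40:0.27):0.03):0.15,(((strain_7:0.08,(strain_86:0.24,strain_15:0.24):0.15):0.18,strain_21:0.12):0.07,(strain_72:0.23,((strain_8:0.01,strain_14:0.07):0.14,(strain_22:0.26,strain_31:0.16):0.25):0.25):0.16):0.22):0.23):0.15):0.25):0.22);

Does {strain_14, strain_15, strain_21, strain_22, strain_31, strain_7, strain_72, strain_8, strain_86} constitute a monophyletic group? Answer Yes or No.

Yes

The most recent common ancestor of these taxa subtends (((strain_7,(strain_86,strain_15)),strain_21),(strain_72,((strain_8,strain_14),(strain_22,strain_31)))).
That clade has exactly 9 tips — every listed taxon and nothing else — so the group is monophyletic.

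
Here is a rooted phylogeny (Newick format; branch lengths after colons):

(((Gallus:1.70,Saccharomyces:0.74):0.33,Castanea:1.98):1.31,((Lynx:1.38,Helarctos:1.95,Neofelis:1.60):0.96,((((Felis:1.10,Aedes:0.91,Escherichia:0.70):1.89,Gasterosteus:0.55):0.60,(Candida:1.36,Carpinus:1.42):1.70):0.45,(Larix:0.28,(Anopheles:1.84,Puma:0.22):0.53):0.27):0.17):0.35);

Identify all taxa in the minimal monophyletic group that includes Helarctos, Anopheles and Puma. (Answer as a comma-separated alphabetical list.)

Aedes, Anopheles, Candida, Carpinus, Escherichia, Felis, Gasterosteus, Helarctos, Larix, Lynx, Neofelis, Puma

Tracing Helarctos: it sits inside (Lynx,Helarctos,Neofelis).
Tracing Anopheles: it sits inside (Anopheles,Puma).
Tracing Puma: it sits inside (Anopheles,Puma).
The smallest clade enclosing all 3 is ((Lynx,Helarctos,Neofelis),((((Felis,Aedes,Escherichia),Gasterosteus),(Candida,Carpinus)),(Larix,(Anopheles,Puma)))); the answer is its 12 terminal taxa in alphabetical order.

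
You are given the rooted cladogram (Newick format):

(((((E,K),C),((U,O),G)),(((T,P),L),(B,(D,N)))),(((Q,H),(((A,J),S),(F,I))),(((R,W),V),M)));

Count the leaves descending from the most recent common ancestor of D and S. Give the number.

23

The MRCA of D and S is the root, so the clade is the entire tree.
That clade contains 23 terminal taxa: A, B, C, D, E, F, G, H, I, J, K, L, M, N, O, P, Q, R, S, T, U, V, W.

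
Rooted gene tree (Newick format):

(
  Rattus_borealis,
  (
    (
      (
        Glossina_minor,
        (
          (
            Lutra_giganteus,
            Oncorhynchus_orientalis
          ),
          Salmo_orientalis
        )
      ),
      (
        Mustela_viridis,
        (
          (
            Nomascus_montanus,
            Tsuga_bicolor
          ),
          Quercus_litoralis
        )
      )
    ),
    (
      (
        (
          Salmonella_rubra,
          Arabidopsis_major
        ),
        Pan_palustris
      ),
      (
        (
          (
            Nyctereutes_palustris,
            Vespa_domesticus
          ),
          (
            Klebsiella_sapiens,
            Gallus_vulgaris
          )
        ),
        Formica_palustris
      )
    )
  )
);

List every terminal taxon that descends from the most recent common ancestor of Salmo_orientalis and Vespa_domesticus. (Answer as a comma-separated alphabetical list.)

Tracing Salmo_orientalis: it sits inside ((Lutra_giganteus,Oncorhynchus_orientalis),Salmo_orientalis).
Tracing Vespa_domesticus: it sits inside (Nyctereutes_palustris,Vespa_domesticus).
The smallest clade enclosing both is (((Glossina_minor,((Lutra_giganteus,Oncorhynchus_orientalis),Salmo_orientalis)),(Mustela_viridis,((Nomascus_montanus,Tsuga_bicolor),Quercus_litoralis))),(((Salmonella_rubra,Arabidopsis_major),Pan_palustris),(((Nyctereutes_palustris,Vespa_domesticus),(Klebsiella_sapiens,Gallus_vulgaris)),Formica_palustris))); the answer is its 16 terminal taxa in alphabetical order.

Arabidopsis_major, Formica_palustris, Gallus_vulgaris, Glossina_minor, Klebsiella_sapiens, Lutra_giganteus, Mustela_viridis, Nomascus_montanus, Nyctereutes_palustris, Oncorhynchus_orientalis, Pan_palustris, Quercus_litoralis, Salmo_orientalis, Salmonella_rubra, Tsuga_bicolor, Vespa_domesticus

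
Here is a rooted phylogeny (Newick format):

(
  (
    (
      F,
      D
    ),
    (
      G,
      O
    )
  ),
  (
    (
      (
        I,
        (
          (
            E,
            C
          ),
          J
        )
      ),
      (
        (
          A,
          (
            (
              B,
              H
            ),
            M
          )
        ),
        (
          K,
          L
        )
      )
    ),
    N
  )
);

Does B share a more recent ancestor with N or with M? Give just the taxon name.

M

The MRCA of B and M subtends ((B,H),M) (3 taxa).
The MRCA of B and N subtends (((I,((E,C),J)),((A,((B,H),M)),(K,L))),N) (11 taxa).
The first is nested inside the second, so B shares a more recent common ancestor with M.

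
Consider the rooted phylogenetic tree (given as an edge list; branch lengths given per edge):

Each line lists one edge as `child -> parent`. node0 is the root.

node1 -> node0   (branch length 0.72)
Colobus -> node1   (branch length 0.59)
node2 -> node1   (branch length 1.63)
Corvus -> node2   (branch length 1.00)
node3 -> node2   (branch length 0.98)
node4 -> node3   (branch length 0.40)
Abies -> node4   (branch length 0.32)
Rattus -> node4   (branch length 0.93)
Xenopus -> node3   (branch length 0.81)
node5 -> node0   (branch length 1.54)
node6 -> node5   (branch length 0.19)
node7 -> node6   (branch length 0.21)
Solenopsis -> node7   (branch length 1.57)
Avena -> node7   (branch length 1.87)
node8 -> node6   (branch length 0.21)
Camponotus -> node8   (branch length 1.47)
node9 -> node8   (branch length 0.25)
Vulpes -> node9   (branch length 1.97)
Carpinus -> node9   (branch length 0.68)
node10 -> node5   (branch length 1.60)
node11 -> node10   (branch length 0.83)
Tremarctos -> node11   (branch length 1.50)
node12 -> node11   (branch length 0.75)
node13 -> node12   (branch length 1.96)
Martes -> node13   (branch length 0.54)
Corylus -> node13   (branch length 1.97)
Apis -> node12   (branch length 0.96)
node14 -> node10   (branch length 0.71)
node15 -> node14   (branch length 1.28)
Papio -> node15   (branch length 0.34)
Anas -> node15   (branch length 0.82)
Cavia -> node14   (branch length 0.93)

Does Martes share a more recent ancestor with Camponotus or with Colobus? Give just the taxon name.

Camponotus

The MRCA of Martes and Camponotus subtends (((Solenopsis,Avena),(Camponotus,(Vulpes,Carpinus))),((Tremarctos,((Martes,Corylus),Apis)),((Papio,Anas),Cavia))) (12 taxa).
The MRCA of Martes and Colobus is the root, subtending the entire tree (17 taxa).
The first is nested inside the second, so Martes shares a more recent common ancestor with Camponotus.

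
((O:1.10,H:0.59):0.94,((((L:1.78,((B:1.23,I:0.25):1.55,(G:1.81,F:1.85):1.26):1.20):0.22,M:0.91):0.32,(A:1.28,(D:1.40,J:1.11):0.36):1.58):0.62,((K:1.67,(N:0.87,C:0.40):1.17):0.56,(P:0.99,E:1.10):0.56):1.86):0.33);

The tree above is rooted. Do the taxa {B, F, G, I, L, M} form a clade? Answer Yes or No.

Yes

The most recent common ancestor of these taxa subtends ((L,((B,I),(G,F))),M).
That clade has exactly 6 tips — every listed taxon and nothing else — so the group is monophyletic.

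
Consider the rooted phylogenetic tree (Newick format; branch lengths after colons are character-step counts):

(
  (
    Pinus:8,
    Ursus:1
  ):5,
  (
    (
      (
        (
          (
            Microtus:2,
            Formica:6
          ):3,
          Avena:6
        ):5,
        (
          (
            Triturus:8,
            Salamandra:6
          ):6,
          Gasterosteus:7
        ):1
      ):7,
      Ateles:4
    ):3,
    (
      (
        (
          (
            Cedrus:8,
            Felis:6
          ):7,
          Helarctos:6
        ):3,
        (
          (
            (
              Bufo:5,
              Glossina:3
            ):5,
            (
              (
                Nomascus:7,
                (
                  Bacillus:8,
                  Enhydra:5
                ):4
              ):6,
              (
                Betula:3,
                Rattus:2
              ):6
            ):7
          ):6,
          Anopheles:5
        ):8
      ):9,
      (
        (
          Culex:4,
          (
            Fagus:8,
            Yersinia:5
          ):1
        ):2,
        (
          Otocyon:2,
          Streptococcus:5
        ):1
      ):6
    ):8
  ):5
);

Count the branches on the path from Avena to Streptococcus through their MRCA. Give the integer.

8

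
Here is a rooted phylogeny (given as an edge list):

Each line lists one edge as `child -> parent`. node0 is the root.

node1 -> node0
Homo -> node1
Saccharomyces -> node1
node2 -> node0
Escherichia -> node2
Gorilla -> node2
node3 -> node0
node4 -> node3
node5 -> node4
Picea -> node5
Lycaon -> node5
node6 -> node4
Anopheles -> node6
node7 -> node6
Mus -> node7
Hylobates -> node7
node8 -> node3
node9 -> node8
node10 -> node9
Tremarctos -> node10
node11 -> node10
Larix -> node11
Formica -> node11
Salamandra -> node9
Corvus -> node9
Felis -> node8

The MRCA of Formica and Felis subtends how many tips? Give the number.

6

The MRCA of Formica and Felis is the node subtending (((Tremarctos,(Larix,Formica)),Salamandra,Corvus),Felis).
That clade contains 6 terminal taxa: Corvus, Felis, Formica, Larix, Salamandra, Tremarctos.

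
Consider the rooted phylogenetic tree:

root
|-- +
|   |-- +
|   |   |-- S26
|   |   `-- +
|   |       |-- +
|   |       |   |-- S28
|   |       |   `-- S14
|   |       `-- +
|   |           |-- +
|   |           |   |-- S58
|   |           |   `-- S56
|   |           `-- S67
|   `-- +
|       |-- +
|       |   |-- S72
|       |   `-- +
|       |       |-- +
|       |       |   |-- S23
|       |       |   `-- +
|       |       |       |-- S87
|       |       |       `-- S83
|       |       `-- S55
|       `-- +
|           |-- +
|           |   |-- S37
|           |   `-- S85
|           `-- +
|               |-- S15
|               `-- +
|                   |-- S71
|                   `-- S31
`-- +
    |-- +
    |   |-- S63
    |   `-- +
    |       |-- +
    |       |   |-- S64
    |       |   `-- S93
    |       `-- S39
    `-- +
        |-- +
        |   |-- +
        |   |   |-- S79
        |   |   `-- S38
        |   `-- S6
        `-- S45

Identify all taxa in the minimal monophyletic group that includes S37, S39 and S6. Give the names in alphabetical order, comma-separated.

Tracing S37: it sits inside (S37,S85).
Tracing S39: it sits inside ((S64,S93),S39).
Tracing S6: it sits inside ((S79,S38),S6).
The smallest clade enclosing all 3 is the whole tree (their MRCA is the root), so the answer is all 24 tips in alphabetical order.

S14, S15, S23, S26, S28, S31, S37, S38, S39, S45, S55, S56, S58, S6, S63, S64, S67, S71, S72, S79, S83, S85, S87, S93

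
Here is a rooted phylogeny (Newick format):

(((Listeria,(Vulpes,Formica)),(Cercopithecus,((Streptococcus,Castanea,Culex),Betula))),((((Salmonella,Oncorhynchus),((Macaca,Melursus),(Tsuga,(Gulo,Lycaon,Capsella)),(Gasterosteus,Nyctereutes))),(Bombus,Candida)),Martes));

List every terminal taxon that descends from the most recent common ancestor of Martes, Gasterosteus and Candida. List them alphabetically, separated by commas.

Tracing Martes: it sits inside ((((Salmonella,Oncorhynchus),((Macaca,Melursus),(Tsuga,(Gulo,Lycaon,Capsella)),(Gasterosteus,Nyctereutes))),(Bombus,Candida)),Martes).
Tracing Gasterosteus: it sits inside (Gasterosteus,Nyctereutes).
Tracing Candida: it sits inside (Bombus,Candida).
The smallest clade enclosing all 3 is ((((Salmonella,Oncorhynchus),((Macaca,Melursus),(Tsuga,(Gulo,Lycaon,Capsella)),(Gasterosteus,Nyctereutes))),(Bombus,Candida)),Martes); the answer is its 13 terminal taxa in alphabetical order.

Bombus, Candida, Capsella, Gasterosteus, Gulo, Lycaon, Macaca, Martes, Melursus, Nyctereutes, Oncorhynchus, Salmonella, Tsuga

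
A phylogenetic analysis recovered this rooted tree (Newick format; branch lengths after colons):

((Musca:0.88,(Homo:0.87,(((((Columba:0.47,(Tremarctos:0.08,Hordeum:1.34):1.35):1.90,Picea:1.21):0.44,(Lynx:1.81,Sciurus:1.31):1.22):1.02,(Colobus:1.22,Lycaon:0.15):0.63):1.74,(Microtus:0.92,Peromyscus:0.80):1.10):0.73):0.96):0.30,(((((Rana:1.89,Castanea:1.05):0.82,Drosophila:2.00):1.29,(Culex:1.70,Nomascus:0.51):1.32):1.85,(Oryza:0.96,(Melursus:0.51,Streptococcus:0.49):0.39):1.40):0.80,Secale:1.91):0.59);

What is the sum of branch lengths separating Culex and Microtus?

The path runs Culex → … → MRCA → … → Microtus; the MRCA is the root of the tree.
Branch lengths along that path: 1.70 + 1.32 + 1.85 + 0.80 + 0.59 + 0.30 + 0.96 + 0.73 + 1.10 + 0.92 = 10.27.

10.27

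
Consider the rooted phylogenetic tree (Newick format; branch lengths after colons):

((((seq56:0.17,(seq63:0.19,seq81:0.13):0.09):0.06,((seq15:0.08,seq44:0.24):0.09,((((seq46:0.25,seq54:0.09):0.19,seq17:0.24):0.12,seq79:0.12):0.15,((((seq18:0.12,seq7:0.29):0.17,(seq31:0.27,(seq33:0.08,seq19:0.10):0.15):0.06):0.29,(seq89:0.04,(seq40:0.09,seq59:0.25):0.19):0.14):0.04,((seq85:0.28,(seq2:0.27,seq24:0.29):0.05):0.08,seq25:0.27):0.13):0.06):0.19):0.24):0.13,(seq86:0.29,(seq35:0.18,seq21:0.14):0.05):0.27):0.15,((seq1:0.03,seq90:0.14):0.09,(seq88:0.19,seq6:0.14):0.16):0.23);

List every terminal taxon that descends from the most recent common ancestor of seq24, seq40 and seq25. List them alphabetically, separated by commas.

seq18, seq19, seq2, seq24, seq25, seq31, seq33, seq40, seq59, seq7, seq85, seq89

Tracing seq24: it sits inside (seq2,seq24).
Tracing seq40: it sits inside (seq40,seq59).
Tracing seq25: it sits inside ((seq85,(seq2,seq24)),seq25).
The smallest clade enclosing all 3 is ((((seq18,seq7),(seq31,(seq33,seq19))),(seq89,(seq40,seq59))),((seq85,(seq2,seq24)),seq25)); the answer is its 12 terminal taxa in alphabetical order.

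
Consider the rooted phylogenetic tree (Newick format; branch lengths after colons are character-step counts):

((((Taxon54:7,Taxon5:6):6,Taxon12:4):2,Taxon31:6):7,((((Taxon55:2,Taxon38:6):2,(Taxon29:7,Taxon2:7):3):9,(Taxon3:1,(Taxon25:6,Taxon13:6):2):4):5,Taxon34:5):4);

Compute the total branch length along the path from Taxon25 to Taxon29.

The path runs Taxon25 → … → MRCA → … → Taxon29; the MRCA is the node subtending (((Taxon55,Taxon38),(Taxon29,Taxon2)),(Taxon3,(Taxon25,Taxon13))).
Branch lengths along that path: 6 + 2 + 4 + 9 + 3 + 7 = 31.

31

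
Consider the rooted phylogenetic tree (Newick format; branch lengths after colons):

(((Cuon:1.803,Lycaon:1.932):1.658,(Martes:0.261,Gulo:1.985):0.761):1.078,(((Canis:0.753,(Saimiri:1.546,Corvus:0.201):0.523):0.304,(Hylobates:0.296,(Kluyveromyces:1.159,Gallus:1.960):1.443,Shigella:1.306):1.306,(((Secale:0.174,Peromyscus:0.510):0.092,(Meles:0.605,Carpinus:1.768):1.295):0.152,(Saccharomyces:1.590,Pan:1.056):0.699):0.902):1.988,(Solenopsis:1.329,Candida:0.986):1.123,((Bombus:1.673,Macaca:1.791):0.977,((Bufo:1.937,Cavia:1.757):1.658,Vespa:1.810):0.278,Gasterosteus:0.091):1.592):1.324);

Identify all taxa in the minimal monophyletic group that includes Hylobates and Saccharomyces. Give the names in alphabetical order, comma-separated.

Canis, Carpinus, Corvus, Gallus, Hylobates, Kluyveromyces, Meles, Pan, Peromyscus, Saccharomyces, Saimiri, Secale, Shigella

Tracing Hylobates: it sits inside (Hylobates,(Kluyveromyces,Gallus),Shigella).
Tracing Saccharomyces: it sits inside (Saccharomyces,Pan).
The smallest clade enclosing both is ((Canis,(Saimiri,Corvus)),(Hylobates,(Kluyveromyces,Gallus),Shigella),(((Secale,Peromyscus),(Meles,Carpinus)),(Saccharomyces,Pan))); the answer is its 13 terminal taxa in alphabetical order.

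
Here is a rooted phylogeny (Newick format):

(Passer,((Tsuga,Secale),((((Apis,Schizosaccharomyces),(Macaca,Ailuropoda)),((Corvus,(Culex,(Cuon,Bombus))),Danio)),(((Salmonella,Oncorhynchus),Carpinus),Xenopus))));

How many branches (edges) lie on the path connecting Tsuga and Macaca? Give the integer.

7

The MRCA of Tsuga and Macaca is the node subtending ((Tsuga,Secale),((((Apis,Schizosaccharomyces),(Macaca,Ailuropoda)),((Corvus,(Culex,(Cuon,Bombus))),Danio)),(((Salmonella,Oncorhynchus),Carpinus),Xenopus))).
From Tsuga up to that node: 2 branches. From Macaca up to the same node: 5 branches. Total: 2 + 5 = 7.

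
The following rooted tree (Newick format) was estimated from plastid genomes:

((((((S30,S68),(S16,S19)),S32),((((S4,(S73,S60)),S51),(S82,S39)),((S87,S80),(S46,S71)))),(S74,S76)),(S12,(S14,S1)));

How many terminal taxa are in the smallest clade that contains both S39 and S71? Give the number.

The MRCA of S39 and S71 is the node subtending ((((S4,(S73,S60)),S51),(S82,S39)),((S87,S80),(S46,S71))).
That clade contains 10 terminal taxa: S39, S4, S46, S51, S60, S71, S73, S80, S82, S87.

10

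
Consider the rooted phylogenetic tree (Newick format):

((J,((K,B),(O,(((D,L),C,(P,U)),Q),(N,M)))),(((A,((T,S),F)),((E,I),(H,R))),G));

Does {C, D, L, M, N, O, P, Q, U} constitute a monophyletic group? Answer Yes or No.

Yes

The most recent common ancestor of these taxa subtends (O,(((D,L),C,(P,U)),Q),(N,M)).
That clade has exactly 9 tips — every listed taxon and nothing else — so the group is monophyletic.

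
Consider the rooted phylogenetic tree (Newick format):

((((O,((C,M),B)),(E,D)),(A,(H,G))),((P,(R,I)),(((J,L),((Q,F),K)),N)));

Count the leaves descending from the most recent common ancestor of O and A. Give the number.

9

The MRCA of O and A is the node subtending (((O,((C,M),B)),(E,D)),(A,(H,G))).
That clade contains 9 terminal taxa: A, B, C, D, E, G, H, M, O.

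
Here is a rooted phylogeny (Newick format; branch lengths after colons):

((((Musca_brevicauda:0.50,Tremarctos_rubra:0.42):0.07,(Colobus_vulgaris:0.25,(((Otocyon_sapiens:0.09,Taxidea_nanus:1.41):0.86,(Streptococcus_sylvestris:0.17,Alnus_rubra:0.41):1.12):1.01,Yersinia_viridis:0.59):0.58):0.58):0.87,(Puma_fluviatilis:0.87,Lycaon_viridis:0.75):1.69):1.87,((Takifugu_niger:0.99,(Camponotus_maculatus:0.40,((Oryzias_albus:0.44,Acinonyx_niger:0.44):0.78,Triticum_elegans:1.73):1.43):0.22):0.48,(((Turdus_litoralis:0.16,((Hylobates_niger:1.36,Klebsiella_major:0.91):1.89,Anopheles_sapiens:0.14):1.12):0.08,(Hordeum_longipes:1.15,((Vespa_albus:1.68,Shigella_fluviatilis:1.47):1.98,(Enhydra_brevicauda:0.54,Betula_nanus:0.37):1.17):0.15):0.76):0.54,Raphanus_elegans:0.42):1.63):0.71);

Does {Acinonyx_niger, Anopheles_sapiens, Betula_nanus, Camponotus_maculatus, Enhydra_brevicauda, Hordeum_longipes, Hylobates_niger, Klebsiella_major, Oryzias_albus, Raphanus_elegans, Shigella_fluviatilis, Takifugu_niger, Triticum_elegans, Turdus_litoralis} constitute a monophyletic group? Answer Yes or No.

The MRCA of the listed taxa subtends ((Takifugu_niger,(Camponotus_maculatus,((Oryzias_albus,Acinonyx_niger),Triticum_elegans))),(((Turdus_litoralis,((Hylobates_niger,Klebsiella_major),Anopheles_sapiens)),(Hordeum_longipes,((Vespa_albus,Shigella_fluviatilis),(Enhydra_brevicauda,Betula_nanus)))),Raphanus_elegans)).
That clade also contains Vespa_albus, which is not in the proposed group, so the group is not monophyletic.

No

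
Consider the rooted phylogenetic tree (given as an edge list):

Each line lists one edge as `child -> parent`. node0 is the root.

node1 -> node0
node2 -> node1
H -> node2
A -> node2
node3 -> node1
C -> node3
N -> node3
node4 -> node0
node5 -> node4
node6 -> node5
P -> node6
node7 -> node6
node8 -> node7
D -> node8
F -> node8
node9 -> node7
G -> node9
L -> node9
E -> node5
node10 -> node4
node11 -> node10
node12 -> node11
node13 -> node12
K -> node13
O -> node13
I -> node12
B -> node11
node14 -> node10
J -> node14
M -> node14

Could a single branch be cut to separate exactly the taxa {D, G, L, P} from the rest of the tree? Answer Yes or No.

The MRCA of the listed taxa subtends (P,((D,F),(G,L))).
That clade also contains F, which is not in the proposed group, so the group is not monophyletic.

No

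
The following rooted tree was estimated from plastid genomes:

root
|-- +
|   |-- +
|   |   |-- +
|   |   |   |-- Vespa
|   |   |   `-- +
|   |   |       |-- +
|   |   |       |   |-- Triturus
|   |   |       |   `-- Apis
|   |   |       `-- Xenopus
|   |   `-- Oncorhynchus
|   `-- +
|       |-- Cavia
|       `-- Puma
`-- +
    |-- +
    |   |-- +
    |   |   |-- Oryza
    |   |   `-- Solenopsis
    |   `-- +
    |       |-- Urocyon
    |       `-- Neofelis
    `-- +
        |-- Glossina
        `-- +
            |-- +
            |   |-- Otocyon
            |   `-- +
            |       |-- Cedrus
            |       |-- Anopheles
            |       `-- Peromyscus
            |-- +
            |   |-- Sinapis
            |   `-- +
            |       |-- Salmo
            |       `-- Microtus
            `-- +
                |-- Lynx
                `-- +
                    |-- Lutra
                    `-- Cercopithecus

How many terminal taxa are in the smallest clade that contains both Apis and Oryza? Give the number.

The MRCA of Apis and Oryza is the root, so the clade is the entire tree.
That clade contains 22 terminal taxa: Anopheles, Apis, Cavia, Cedrus, Cercopithecus, Glossina, Lutra, Lynx, Microtus, Neofelis, Oncorhynchus, Oryza, Otocyon, Peromyscus, Puma, Salmo, Sinapis, Solenopsis, Triturus, Urocyon, Vespa, Xenopus.

22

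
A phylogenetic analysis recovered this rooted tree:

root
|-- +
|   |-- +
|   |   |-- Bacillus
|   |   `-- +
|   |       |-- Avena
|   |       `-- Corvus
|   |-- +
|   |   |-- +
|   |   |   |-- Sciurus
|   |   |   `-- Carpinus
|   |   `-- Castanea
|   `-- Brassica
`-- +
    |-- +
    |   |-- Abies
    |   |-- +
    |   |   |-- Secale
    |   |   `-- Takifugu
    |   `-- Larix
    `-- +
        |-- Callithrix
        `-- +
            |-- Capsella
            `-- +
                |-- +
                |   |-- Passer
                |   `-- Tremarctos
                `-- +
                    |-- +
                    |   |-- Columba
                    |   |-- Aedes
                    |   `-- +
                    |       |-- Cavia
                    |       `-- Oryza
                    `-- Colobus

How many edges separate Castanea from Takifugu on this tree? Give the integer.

The MRCA of Castanea and Takifugu is the root of the tree.
From Castanea up to that node: 3 branches. From Takifugu up to the same node: 4 branches. Total: 3 + 4 = 7.

7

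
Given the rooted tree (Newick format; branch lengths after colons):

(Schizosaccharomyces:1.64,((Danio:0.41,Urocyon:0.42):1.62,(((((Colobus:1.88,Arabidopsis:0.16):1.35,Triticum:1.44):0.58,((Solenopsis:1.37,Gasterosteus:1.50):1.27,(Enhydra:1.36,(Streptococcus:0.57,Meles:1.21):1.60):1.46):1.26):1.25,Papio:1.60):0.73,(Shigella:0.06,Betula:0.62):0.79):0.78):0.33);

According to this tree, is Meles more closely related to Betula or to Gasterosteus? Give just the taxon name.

The MRCA of Meles and Gasterosteus subtends ((Solenopsis,Gasterosteus),(Enhydra,(Streptococcus,Meles))) (5 taxa).
The MRCA of Meles and Betula subtends (((((Colobus,Arabidopsis),Triticum),((Solenopsis,Gasterosteus),(Enhydra,(Streptococcus,Meles)))),Papio),(Shigella,Betula)) (11 taxa).
The first is nested inside the second, so Meles shares a more recent common ancestor with Gasterosteus.

Gasterosteus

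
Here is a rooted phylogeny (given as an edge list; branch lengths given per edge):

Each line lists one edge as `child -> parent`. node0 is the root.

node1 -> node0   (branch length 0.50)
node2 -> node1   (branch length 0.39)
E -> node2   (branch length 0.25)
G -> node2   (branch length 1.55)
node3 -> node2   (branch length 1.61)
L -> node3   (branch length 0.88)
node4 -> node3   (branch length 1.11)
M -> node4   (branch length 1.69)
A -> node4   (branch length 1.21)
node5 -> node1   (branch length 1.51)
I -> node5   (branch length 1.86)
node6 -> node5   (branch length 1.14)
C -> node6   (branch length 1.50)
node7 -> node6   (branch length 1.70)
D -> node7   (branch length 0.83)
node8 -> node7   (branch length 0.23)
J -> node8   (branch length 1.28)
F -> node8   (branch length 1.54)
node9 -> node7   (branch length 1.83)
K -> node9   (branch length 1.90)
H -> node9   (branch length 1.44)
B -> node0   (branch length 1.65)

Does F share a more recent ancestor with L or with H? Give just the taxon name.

The MRCA of F and H subtends (D,(J,F),(K,H)) (5 taxa).
The MRCA of F and L subtends ((E,G,(L,(M,A))),(I,(C,(D,(J,F),(K,H))))) (12 taxa).
The first is nested inside the second, so F shares a more recent common ancestor with H.

H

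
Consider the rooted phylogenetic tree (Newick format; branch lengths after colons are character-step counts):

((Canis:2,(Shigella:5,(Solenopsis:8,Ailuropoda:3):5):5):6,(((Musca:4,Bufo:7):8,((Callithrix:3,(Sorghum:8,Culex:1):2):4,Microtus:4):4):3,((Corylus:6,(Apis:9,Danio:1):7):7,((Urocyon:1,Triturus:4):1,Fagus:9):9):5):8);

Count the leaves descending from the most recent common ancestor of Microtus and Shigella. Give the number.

The MRCA of Microtus and Shigella is the root, so the clade is the entire tree.
That clade contains 16 terminal taxa: Ailuropoda, Apis, Bufo, Callithrix, Canis, Corylus, Culex, Danio, Fagus, Microtus, Musca, Shigella, Solenopsis, Sorghum, Triturus, Urocyon.

16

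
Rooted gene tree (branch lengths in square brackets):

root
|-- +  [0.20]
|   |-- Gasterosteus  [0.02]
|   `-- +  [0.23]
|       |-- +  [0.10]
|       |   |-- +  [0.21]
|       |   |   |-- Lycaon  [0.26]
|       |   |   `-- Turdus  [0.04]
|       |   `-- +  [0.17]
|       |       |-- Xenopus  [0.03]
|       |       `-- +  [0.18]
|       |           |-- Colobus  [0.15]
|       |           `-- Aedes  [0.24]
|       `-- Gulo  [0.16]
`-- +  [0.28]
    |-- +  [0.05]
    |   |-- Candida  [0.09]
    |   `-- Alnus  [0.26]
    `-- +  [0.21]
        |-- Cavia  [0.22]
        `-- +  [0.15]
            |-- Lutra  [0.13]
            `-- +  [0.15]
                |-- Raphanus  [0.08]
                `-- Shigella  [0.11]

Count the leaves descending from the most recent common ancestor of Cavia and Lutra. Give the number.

The MRCA of Cavia and Lutra is the node subtending (Cavia,(Lutra,(Raphanus,Shigella))).
That clade contains 4 terminal taxa: Cavia, Lutra, Raphanus, Shigella.

4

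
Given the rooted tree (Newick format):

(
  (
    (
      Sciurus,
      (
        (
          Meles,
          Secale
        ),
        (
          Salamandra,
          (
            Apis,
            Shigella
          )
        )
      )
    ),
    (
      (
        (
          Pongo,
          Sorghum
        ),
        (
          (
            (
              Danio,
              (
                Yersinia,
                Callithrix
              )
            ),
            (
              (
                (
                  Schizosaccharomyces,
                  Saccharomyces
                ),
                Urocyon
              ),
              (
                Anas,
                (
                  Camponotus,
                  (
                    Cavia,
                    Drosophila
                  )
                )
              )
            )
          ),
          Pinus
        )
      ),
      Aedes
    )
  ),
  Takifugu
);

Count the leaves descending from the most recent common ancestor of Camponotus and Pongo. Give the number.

13

The MRCA of Camponotus and Pongo is the node subtending ((Pongo,Sorghum),(((Danio,(Yersinia,Callithrix)),(((Schizosaccharomyces,Saccharomyces),Urocyon),(Anas,(Camponotus,(Cavia,Drosophila))))),Pinus)).
That clade contains 13 terminal taxa: Anas, Callithrix, Camponotus, Cavia, Danio, Drosophila, Pinus, Pongo, Saccharomyces, Schizosaccharomyces, Sorghum, Urocyon, Yersinia.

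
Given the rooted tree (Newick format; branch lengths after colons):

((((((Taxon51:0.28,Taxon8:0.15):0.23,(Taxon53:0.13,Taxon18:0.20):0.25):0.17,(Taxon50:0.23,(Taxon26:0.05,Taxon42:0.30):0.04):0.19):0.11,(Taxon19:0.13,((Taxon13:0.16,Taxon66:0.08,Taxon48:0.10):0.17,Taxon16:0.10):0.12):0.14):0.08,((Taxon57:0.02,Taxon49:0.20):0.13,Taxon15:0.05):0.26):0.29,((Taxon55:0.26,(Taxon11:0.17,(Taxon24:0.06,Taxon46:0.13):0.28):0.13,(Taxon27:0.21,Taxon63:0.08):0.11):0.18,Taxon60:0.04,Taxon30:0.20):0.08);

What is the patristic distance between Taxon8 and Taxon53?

The path runs Taxon8 → … → MRCA → … → Taxon53; the MRCA is the node subtending ((Taxon51,Taxon8),(Taxon53,Taxon18)).
Branch lengths along that path: 0.15 + 0.23 + 0.25 + 0.13 = 0.76.

0.76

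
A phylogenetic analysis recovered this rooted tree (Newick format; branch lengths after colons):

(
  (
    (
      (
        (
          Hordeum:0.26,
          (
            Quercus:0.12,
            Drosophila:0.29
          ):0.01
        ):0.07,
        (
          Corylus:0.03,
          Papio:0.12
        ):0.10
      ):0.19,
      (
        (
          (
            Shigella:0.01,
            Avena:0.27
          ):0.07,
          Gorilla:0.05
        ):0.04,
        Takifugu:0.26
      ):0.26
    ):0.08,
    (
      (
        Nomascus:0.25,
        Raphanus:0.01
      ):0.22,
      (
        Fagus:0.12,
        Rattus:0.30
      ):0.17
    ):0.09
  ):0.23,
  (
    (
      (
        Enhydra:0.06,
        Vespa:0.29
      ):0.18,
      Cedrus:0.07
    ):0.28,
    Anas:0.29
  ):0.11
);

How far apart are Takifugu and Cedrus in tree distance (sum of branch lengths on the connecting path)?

The path runs Takifugu → … → MRCA → … → Cedrus; the MRCA is the root of the tree.
Branch lengths along that path: 0.26 + 0.26 + 0.08 + 0.23 + 0.11 + 0.28 + 0.07 = 1.29.

1.29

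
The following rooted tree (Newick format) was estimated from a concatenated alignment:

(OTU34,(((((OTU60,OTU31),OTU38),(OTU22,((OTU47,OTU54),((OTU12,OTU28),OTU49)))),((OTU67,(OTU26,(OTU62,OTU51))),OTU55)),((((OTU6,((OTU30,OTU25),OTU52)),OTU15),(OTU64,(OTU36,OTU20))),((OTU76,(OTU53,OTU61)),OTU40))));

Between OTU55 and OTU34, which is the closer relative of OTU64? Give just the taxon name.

The MRCA of OTU64 and OTU55 subtends (((((OTU60,OTU31),OTU38),(OTU22,((OTU47,OTU54),((OTU12,OTU28),OTU49)))),((OTU67,(OTU26,(OTU62,OTU51))),OTU55)),((((OTU6,((OTU30,OTU25),OTU52)),OTU15),(OTU64,(OTU36,OTU20))),((OTU76,(OTU53,OTU61)),OTU40))) (26 taxa).
The MRCA of OTU64 and OTU34 is the root, subtending the entire tree (27 taxa).
The first is nested inside the second, so OTU64 shares a more recent common ancestor with OTU55.

OTU55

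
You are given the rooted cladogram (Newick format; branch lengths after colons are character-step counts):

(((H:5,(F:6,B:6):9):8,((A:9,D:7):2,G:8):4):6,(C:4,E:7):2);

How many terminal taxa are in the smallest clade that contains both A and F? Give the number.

The MRCA of A and F is the node subtending ((H,(F,B)),((A,D),G)).
That clade contains 6 terminal taxa: A, B, D, F, G, H.

6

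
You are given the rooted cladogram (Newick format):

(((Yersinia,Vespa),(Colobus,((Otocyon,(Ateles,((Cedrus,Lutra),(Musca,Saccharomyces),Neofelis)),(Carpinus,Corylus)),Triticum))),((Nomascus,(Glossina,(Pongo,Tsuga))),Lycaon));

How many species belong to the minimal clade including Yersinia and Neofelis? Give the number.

13

The MRCA of Yersinia and Neofelis is the node subtending ((Yersinia,Vespa),(Colobus,((Otocyon,(Ateles,((Cedrus,Lutra),(Musca,Saccharomyces),Neofelis)),(Carpinus,Corylus)),Triticum))).
That clade contains 13 terminal taxa: Ateles, Carpinus, Cedrus, Colobus, Corylus, Lutra, Musca, Neofelis, Otocyon, Saccharomyces, Triticum, Vespa, Yersinia.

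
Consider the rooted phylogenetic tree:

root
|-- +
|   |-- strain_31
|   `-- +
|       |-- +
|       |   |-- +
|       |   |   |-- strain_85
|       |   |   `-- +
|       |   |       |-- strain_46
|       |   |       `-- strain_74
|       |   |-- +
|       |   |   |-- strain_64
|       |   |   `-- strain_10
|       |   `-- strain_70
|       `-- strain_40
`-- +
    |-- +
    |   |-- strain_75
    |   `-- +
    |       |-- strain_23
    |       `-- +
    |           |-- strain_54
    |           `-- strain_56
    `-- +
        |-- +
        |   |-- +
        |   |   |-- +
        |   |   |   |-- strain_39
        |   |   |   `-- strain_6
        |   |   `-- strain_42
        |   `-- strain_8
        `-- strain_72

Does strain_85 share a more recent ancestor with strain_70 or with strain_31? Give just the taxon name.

The MRCA of strain_85 and strain_70 subtends ((strain_85,(strain_46,strain_74)),(strain_64,strain_10),strain_70) (6 taxa).
The MRCA of strain_85 and strain_31 subtends (strain_31,(((strain_85,(strain_46,strain_74)),(strain_64,strain_10),strain_70),strain_40)) (8 taxa).
The first is nested inside the second, so strain_85 shares a more recent common ancestor with strain_70.

strain_70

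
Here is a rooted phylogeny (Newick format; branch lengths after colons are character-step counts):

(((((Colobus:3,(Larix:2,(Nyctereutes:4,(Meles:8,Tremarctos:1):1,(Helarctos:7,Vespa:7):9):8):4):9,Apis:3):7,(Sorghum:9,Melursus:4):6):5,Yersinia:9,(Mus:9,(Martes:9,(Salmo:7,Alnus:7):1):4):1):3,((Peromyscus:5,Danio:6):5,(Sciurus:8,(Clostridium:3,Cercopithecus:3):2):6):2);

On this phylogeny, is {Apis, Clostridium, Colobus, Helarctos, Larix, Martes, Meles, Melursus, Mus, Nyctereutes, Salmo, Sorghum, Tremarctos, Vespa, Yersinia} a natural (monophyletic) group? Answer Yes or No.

The MRCA of the listed taxa is the root, so the smallest clade containing them is the whole tree.
That clade also contains Alnus, Cercopithecus, Danio, Peromyscus, Sciurus, which are not in the proposed group, so the group is not monophyletic.

No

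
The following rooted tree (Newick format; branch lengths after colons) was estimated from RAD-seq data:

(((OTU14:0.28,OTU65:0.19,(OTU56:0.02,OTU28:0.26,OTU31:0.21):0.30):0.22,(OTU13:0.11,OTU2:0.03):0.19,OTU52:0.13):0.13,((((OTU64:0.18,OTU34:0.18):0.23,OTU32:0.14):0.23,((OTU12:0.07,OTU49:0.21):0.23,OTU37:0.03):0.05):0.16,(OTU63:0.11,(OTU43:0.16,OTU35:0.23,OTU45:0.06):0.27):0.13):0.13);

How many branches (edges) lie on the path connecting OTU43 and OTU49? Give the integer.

7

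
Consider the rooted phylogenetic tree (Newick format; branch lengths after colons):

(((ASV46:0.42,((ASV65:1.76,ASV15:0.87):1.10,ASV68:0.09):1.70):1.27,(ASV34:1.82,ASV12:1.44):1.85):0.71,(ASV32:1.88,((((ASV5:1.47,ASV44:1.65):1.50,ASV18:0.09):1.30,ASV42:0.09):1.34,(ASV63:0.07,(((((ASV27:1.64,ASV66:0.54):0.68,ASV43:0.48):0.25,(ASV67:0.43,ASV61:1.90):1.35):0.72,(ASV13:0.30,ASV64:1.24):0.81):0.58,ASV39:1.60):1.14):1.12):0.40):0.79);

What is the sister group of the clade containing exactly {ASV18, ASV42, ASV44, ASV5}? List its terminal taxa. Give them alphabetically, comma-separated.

ASV13, ASV27, ASV39, ASV43, ASV61, ASV63, ASV64, ASV66, ASV67

The clade containing exactly {ASV18, ASV42, ASV44, ASV5} attaches to the tree at the node subtending ((((ASV5,ASV44),ASV18),ASV42),(ASV63,(((((ASV27,ASV66),ASV43),(ASV67,ASV61)),(ASV13,ASV64)),ASV39))).
The other lineage descending from that same node — the sister group — is (ASV63,(((((ASV27,ASV66),ASV43),(ASV67,ASV61)),(ASV13,ASV64)),ASV39)); its 9 tips in alphabetical order are the answer.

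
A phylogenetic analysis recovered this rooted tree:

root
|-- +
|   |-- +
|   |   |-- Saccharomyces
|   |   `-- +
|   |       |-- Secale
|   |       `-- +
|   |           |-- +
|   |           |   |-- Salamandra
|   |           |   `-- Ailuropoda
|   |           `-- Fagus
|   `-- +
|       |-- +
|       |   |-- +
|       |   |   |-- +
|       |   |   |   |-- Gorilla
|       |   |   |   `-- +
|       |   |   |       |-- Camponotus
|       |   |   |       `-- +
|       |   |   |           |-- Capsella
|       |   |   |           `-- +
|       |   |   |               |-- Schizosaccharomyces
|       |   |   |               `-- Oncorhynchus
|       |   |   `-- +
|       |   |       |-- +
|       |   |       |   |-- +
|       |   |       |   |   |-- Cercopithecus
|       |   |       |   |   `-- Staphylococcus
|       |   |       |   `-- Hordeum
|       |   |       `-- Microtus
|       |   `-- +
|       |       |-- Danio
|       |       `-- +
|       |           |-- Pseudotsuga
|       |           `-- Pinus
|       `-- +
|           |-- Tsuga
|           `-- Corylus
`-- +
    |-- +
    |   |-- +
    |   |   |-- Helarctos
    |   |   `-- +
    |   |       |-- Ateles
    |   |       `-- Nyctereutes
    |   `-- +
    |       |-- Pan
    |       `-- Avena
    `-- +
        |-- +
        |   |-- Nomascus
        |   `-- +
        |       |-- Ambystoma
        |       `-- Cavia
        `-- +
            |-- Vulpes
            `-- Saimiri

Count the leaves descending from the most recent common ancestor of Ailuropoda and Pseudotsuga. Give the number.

The MRCA of Ailuropoda and Pseudotsuga is the node subtending ((Saccharomyces,(Secale,((Salamandra,Ailuropoda),Fagus))),((((Gorilla,(Camponotus,(Capsella,(Schizosaccharomyces,Oncorhynchus)))),(((Cercopithecus,Staphylococcus),Hordeum),Microtus)),(Danio,(Pseudotsuga,Pinus))),(Tsuga,Corylus))).
That clade contains 19 terminal taxa: Ailuropoda, Camponotus, Capsella, Cercopithecus, Corylus, Danio, Fagus, Gorilla, Hordeum, Microtus, Oncorhynchus, Pinus, Pseudotsuga, Saccharomyces, Salamandra, Schizosaccharomyces, Secale, Staphylococcus, Tsuga.

19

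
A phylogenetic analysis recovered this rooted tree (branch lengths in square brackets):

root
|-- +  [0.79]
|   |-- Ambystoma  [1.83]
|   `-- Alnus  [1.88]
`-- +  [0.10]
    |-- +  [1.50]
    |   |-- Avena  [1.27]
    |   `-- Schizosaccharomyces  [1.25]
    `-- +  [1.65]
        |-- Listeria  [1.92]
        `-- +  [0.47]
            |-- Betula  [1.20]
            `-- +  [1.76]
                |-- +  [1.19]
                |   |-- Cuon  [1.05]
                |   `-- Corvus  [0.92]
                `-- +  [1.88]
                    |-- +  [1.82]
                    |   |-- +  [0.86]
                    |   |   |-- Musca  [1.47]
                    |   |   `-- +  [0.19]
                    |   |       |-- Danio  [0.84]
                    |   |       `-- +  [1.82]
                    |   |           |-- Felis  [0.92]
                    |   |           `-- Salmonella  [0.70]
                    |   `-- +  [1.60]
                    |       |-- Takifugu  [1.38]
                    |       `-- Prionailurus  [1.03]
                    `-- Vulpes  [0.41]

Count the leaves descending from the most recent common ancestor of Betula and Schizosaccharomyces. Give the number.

The MRCA of Betula and Schizosaccharomyces is the node subtending ((Avena,Schizosaccharomyces),(Listeria,(Betula,((Cuon,Corvus),(((Musca,(Danio,(Felis,Salmonella))),(Takifugu,Prionailurus)),Vulpes))))).
That clade contains 13 terminal taxa: Avena, Betula, Corvus, Cuon, Danio, Felis, Listeria, Musca, Prionailurus, Salmonella, Schizosaccharomyces, Takifugu, Vulpes.

13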